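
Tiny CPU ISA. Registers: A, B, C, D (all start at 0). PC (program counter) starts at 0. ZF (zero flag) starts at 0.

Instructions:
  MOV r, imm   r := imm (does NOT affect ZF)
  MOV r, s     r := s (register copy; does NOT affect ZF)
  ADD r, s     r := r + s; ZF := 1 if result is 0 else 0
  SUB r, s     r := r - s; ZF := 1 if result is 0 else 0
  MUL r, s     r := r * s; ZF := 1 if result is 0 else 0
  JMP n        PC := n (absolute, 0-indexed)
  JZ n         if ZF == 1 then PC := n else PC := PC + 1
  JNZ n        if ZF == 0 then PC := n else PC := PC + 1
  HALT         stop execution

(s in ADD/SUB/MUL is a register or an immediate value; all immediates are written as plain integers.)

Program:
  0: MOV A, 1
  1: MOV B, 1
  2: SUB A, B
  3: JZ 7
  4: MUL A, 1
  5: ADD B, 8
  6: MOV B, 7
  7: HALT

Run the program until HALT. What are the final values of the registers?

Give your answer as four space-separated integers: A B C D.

Answer: 0 1 0 0

Derivation:
Step 1: PC=0 exec 'MOV A, 1'. After: A=1 B=0 C=0 D=0 ZF=0 PC=1
Step 2: PC=1 exec 'MOV B, 1'. After: A=1 B=1 C=0 D=0 ZF=0 PC=2
Step 3: PC=2 exec 'SUB A, B'. After: A=0 B=1 C=0 D=0 ZF=1 PC=3
Step 4: PC=3 exec 'JZ 7'. After: A=0 B=1 C=0 D=0 ZF=1 PC=7
Step 5: PC=7 exec 'HALT'. After: A=0 B=1 C=0 D=0 ZF=1 PC=7 HALTED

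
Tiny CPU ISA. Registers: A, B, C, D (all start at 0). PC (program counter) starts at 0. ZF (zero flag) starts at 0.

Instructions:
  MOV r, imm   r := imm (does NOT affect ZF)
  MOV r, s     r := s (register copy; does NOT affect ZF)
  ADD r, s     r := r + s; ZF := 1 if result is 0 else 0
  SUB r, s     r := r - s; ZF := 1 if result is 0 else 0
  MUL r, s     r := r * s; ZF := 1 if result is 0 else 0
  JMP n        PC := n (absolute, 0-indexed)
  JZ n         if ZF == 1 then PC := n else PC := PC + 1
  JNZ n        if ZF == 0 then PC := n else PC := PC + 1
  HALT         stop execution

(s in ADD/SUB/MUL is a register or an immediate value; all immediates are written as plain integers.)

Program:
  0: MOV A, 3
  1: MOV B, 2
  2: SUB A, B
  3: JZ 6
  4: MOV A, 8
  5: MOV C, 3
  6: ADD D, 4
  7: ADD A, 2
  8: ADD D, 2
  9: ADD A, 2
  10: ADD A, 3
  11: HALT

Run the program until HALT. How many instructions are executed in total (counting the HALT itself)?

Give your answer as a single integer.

Step 1: PC=0 exec 'MOV A, 3'. After: A=3 B=0 C=0 D=0 ZF=0 PC=1
Step 2: PC=1 exec 'MOV B, 2'. After: A=3 B=2 C=0 D=0 ZF=0 PC=2
Step 3: PC=2 exec 'SUB A, B'. After: A=1 B=2 C=0 D=0 ZF=0 PC=3
Step 4: PC=3 exec 'JZ 6'. After: A=1 B=2 C=0 D=0 ZF=0 PC=4
Step 5: PC=4 exec 'MOV A, 8'. After: A=8 B=2 C=0 D=0 ZF=0 PC=5
Step 6: PC=5 exec 'MOV C, 3'. After: A=8 B=2 C=3 D=0 ZF=0 PC=6
Step 7: PC=6 exec 'ADD D, 4'. After: A=8 B=2 C=3 D=4 ZF=0 PC=7
Step 8: PC=7 exec 'ADD A, 2'. After: A=10 B=2 C=3 D=4 ZF=0 PC=8
Step 9: PC=8 exec 'ADD D, 2'. After: A=10 B=2 C=3 D=6 ZF=0 PC=9
Step 10: PC=9 exec 'ADD A, 2'. After: A=12 B=2 C=3 D=6 ZF=0 PC=10
Step 11: PC=10 exec 'ADD A, 3'. After: A=15 B=2 C=3 D=6 ZF=0 PC=11
Step 12: PC=11 exec 'HALT'. After: A=15 B=2 C=3 D=6 ZF=0 PC=11 HALTED
Total instructions executed: 12

Answer: 12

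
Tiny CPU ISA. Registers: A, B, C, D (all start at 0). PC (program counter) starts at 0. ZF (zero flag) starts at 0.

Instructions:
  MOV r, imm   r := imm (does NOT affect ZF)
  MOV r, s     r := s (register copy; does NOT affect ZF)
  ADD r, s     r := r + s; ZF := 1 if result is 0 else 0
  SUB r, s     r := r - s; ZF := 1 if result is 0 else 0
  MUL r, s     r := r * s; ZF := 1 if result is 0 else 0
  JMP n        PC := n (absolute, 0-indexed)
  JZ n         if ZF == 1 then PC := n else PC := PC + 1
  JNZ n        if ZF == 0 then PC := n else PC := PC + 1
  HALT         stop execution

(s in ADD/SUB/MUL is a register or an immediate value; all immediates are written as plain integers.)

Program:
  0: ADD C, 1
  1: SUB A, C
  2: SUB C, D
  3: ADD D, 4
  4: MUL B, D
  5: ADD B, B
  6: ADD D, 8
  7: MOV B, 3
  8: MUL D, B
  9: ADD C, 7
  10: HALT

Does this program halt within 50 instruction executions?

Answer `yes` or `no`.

Answer: yes

Derivation:
Step 1: PC=0 exec 'ADD C, 1'. After: A=0 B=0 C=1 D=0 ZF=0 PC=1
Step 2: PC=1 exec 'SUB A, C'. After: A=-1 B=0 C=1 D=0 ZF=0 PC=2
Step 3: PC=2 exec 'SUB C, D'. After: A=-1 B=0 C=1 D=0 ZF=0 PC=3
Step 4: PC=3 exec 'ADD D, 4'. After: A=-1 B=0 C=1 D=4 ZF=0 PC=4
Step 5: PC=4 exec 'MUL B, D'. After: A=-1 B=0 C=1 D=4 ZF=1 PC=5
Step 6: PC=5 exec 'ADD B, B'. After: A=-1 B=0 C=1 D=4 ZF=1 PC=6
Step 7: PC=6 exec 'ADD D, 8'. After: A=-1 B=0 C=1 D=12 ZF=0 PC=7
Step 8: PC=7 exec 'MOV B, 3'. After: A=-1 B=3 C=1 D=12 ZF=0 PC=8
Step 9: PC=8 exec 'MUL D, B'. After: A=-1 B=3 C=1 D=36 ZF=0 PC=9
Step 10: PC=9 exec 'ADD C, 7'. After: A=-1 B=3 C=8 D=36 ZF=0 PC=10
Step 11: PC=10 exec 'HALT'. After: A=-1 B=3 C=8 D=36 ZF=0 PC=10 HALTED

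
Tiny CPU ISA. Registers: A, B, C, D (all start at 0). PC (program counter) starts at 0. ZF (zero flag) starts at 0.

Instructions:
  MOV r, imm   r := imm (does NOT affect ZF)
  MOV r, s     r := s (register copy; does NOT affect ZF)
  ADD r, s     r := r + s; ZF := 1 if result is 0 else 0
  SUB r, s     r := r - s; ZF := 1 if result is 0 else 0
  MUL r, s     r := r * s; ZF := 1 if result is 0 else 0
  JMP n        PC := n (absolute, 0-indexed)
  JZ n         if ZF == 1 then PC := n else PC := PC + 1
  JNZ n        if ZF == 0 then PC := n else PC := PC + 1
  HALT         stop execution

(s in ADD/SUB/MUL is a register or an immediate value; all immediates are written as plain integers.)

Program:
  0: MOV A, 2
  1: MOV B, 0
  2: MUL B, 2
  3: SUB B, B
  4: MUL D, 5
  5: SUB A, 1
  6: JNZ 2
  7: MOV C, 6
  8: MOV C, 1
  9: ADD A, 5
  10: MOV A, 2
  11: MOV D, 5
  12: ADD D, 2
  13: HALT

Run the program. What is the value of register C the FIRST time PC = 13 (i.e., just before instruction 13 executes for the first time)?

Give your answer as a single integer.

Step 1: PC=0 exec 'MOV A, 2'. After: A=2 B=0 C=0 D=0 ZF=0 PC=1
Step 2: PC=1 exec 'MOV B, 0'. After: A=2 B=0 C=0 D=0 ZF=0 PC=2
Step 3: PC=2 exec 'MUL B, 2'. After: A=2 B=0 C=0 D=0 ZF=1 PC=3
Step 4: PC=3 exec 'SUB B, B'. After: A=2 B=0 C=0 D=0 ZF=1 PC=4
Step 5: PC=4 exec 'MUL D, 5'. After: A=2 B=0 C=0 D=0 ZF=1 PC=5
Step 6: PC=5 exec 'SUB A, 1'. After: A=1 B=0 C=0 D=0 ZF=0 PC=6
Step 7: PC=6 exec 'JNZ 2'. After: A=1 B=0 C=0 D=0 ZF=0 PC=2
Step 8: PC=2 exec 'MUL B, 2'. After: A=1 B=0 C=0 D=0 ZF=1 PC=3
Step 9: PC=3 exec 'SUB B, B'. After: A=1 B=0 C=0 D=0 ZF=1 PC=4
Step 10: PC=4 exec 'MUL D, 5'. After: A=1 B=0 C=0 D=0 ZF=1 PC=5
Step 11: PC=5 exec 'SUB A, 1'. After: A=0 B=0 C=0 D=0 ZF=1 PC=6
Step 12: PC=6 exec 'JNZ 2'. After: A=0 B=0 C=0 D=0 ZF=1 PC=7
Step 13: PC=7 exec 'MOV C, 6'. After: A=0 B=0 C=6 D=0 ZF=1 PC=8
Step 14: PC=8 exec 'MOV C, 1'. After: A=0 B=0 C=1 D=0 ZF=1 PC=9
Step 15: PC=9 exec 'ADD A, 5'. After: A=5 B=0 C=1 D=0 ZF=0 PC=10
Step 16: PC=10 exec 'MOV A, 2'. After: A=2 B=0 C=1 D=0 ZF=0 PC=11
Step 17: PC=11 exec 'MOV D, 5'. After: A=2 B=0 C=1 D=5 ZF=0 PC=12
Step 18: PC=12 exec 'ADD D, 2'. After: A=2 B=0 C=1 D=7 ZF=0 PC=13
First time PC=13: C=1

1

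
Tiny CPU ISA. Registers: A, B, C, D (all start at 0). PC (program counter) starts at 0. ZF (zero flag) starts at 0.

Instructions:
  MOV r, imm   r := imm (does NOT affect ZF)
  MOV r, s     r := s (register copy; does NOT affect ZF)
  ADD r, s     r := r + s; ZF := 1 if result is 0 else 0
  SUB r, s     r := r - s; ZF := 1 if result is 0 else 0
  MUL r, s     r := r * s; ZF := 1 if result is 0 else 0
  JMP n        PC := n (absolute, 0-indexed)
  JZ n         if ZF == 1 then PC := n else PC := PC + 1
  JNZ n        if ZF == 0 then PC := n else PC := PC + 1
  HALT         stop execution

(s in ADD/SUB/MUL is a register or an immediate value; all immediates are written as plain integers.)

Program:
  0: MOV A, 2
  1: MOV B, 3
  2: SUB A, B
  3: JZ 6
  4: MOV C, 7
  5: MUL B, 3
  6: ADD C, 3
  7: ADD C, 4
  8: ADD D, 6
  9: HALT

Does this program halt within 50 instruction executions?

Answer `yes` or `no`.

Step 1: PC=0 exec 'MOV A, 2'. After: A=2 B=0 C=0 D=0 ZF=0 PC=1
Step 2: PC=1 exec 'MOV B, 3'. After: A=2 B=3 C=0 D=0 ZF=0 PC=2
Step 3: PC=2 exec 'SUB A, B'. After: A=-1 B=3 C=0 D=0 ZF=0 PC=3
Step 4: PC=3 exec 'JZ 6'. After: A=-1 B=3 C=0 D=0 ZF=0 PC=4
Step 5: PC=4 exec 'MOV C, 7'. After: A=-1 B=3 C=7 D=0 ZF=0 PC=5
Step 6: PC=5 exec 'MUL B, 3'. After: A=-1 B=9 C=7 D=0 ZF=0 PC=6
Step 7: PC=6 exec 'ADD C, 3'. After: A=-1 B=9 C=10 D=0 ZF=0 PC=7
Step 8: PC=7 exec 'ADD C, 4'. After: A=-1 B=9 C=14 D=0 ZF=0 PC=8
Step 9: PC=8 exec 'ADD D, 6'. After: A=-1 B=9 C=14 D=6 ZF=0 PC=9
Step 10: PC=9 exec 'HALT'. After: A=-1 B=9 C=14 D=6 ZF=0 PC=9 HALTED

Answer: yes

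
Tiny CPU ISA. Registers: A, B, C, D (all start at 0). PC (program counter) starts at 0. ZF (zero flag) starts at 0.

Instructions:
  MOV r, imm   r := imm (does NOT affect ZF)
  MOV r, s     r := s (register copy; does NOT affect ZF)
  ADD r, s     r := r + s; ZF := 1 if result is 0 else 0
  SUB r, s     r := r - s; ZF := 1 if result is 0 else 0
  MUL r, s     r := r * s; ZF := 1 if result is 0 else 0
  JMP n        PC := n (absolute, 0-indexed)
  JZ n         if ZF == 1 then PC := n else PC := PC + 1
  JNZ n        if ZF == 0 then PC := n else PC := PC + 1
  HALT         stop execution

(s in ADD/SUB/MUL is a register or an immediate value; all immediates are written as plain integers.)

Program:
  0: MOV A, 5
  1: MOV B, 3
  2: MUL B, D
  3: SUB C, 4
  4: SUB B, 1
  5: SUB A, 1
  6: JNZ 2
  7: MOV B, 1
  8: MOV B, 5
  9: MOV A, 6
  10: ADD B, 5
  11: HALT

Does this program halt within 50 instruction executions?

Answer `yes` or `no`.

Step 1: PC=0 exec 'MOV A, 5'. After: A=5 B=0 C=0 D=0 ZF=0 PC=1
Step 2: PC=1 exec 'MOV B, 3'. After: A=5 B=3 C=0 D=0 ZF=0 PC=2
Step 3: PC=2 exec 'MUL B, D'. After: A=5 B=0 C=0 D=0 ZF=1 PC=3
Step 4: PC=3 exec 'SUB C, 4'. After: A=5 B=0 C=-4 D=0 ZF=0 PC=4
Step 5: PC=4 exec 'SUB B, 1'. After: A=5 B=-1 C=-4 D=0 ZF=0 PC=5
Step 6: PC=5 exec 'SUB A, 1'. After: A=4 B=-1 C=-4 D=0 ZF=0 PC=6
Step 7: PC=6 exec 'JNZ 2'. After: A=4 B=-1 C=-4 D=0 ZF=0 PC=2
Step 8: PC=2 exec 'MUL B, D'. After: A=4 B=0 C=-4 D=0 ZF=1 PC=3
Step 9: PC=3 exec 'SUB C, 4'. After: A=4 B=0 C=-8 D=0 ZF=0 PC=4
Step 10: PC=4 exec 'SUB B, 1'. After: A=4 B=-1 C=-8 D=0 ZF=0 PC=5
Step 11: PC=5 exec 'SUB A, 1'. After: A=3 B=-1 C=-8 D=0 ZF=0 PC=6
Step 12: PC=6 exec 'JNZ 2'. After: A=3 B=-1 C=-8 D=0 ZF=0 PC=2
Step 13: PC=2 exec 'MUL B, D'. After: A=3 B=0 C=-8 D=0 ZF=1 PC=3
Step 14: PC=3 exec 'SUB C, 4'. After: A=3 B=0 C=-12 D=0 ZF=0 PC=4
Step 15: PC=4 exec 'SUB B, 1'. After: A=3 B=-1 C=-12 D=0 ZF=0 PC=5
Step 16: PC=5 exec 'SUB A, 1'. After: A=2 B=-1 C=-12 D=0 ZF=0 PC=6
Step 17: PC=6 exec 'JNZ 2'. After: A=2 B=-1 C=-12 D=0 ZF=0 PC=2
Step 18: PC=2 exec 'MUL B, D'. After: A=2 B=0 C=-12 D=0 ZF=1 PC=3
Step 19: PC=3 exec 'SUB C, 4'. After: A=2 B=0 C=-16 D=0 ZF=0 PC=4
Step 20: PC=4 exec 'SUB B, 1'. After: A=2 B=-1 C=-16 D=0 ZF=0 PC=5
Step 21: PC=5 exec 'SUB A, 1'. After: A=1 B=-1 C=-16 D=0 ZF=0 PC=6
Step 22: PC=6 exec 'JNZ 2'. After: A=1 B=-1 C=-16 D=0 ZF=0 PC=2
Step 23: PC=2 exec 'MUL B, D'. After: A=1 B=0 C=-16 D=0 ZF=1 PC=3
Step 24: PC=3 exec 'SUB C, 4'. After: A=1 B=0 C=-20 D=0 ZF=0 PC=4
Step 25: PC=4 exec 'SUB B, 1'. After: A=1 B=-1 C=-20 D=0 ZF=0 PC=5
Step 26: PC=5 exec 'SUB A, 1'. After: A=0 B=-1 C=-20 D=0 ZF=1 PC=6
Step 27: PC=6 exec 'JNZ 2'. After: A=0 B=-1 C=-20 D=0 ZF=1 PC=7
Step 28: PC=7 exec 'MOV B, 1'. After: A=0 B=1 C=-20 D=0 ZF=1 PC=8
Step 29: PC=8 exec 'MOV B, 5'. After: A=0 B=5 C=-20 D=0 ZF=1 PC=9
Step 30: PC=9 exec 'MOV A, 6'. After: A=6 B=5 C=-20 D=0 ZF=1 PC=10
Step 31: PC=10 exec 'ADD B, 5'. After: A=6 B=10 C=-20 D=0 ZF=0 PC=11
Step 32: PC=11 exec 'HALT'. After: A=6 B=10 C=-20 D=0 ZF=0 PC=11 HALTED

Answer: yes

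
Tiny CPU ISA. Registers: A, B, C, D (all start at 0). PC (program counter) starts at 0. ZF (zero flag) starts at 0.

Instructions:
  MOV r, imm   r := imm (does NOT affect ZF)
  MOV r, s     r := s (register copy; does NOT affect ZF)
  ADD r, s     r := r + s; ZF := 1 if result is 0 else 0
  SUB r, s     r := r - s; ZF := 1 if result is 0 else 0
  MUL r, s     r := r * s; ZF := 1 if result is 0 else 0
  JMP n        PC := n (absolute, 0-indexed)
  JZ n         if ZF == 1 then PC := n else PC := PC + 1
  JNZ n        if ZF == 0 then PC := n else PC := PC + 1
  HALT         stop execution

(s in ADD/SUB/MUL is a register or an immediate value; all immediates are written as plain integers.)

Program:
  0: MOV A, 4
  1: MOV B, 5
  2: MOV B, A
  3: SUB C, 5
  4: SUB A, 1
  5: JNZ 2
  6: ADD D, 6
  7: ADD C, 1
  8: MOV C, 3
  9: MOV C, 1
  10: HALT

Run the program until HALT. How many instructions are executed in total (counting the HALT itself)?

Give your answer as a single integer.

Step 1: PC=0 exec 'MOV A, 4'. After: A=4 B=0 C=0 D=0 ZF=0 PC=1
Step 2: PC=1 exec 'MOV B, 5'. After: A=4 B=5 C=0 D=0 ZF=0 PC=2
Step 3: PC=2 exec 'MOV B, A'. After: A=4 B=4 C=0 D=0 ZF=0 PC=3
Step 4: PC=3 exec 'SUB C, 5'. After: A=4 B=4 C=-5 D=0 ZF=0 PC=4
Step 5: PC=4 exec 'SUB A, 1'. After: A=3 B=4 C=-5 D=0 ZF=0 PC=5
Step 6: PC=5 exec 'JNZ 2'. After: A=3 B=4 C=-5 D=0 ZF=0 PC=2
Step 7: PC=2 exec 'MOV B, A'. After: A=3 B=3 C=-5 D=0 ZF=0 PC=3
Step 8: PC=3 exec 'SUB C, 5'. After: A=3 B=3 C=-10 D=0 ZF=0 PC=4
Step 9: PC=4 exec 'SUB A, 1'. After: A=2 B=3 C=-10 D=0 ZF=0 PC=5
Step 10: PC=5 exec 'JNZ 2'. After: A=2 B=3 C=-10 D=0 ZF=0 PC=2
Step 11: PC=2 exec 'MOV B, A'. After: A=2 B=2 C=-10 D=0 ZF=0 PC=3
Step 12: PC=3 exec 'SUB C, 5'. After: A=2 B=2 C=-15 D=0 ZF=0 PC=4
Step 13: PC=4 exec 'SUB A, 1'. After: A=1 B=2 C=-15 D=0 ZF=0 PC=5
Step 14: PC=5 exec 'JNZ 2'. After: A=1 B=2 C=-15 D=0 ZF=0 PC=2
Step 15: PC=2 exec 'MOV B, A'. After: A=1 B=1 C=-15 D=0 ZF=0 PC=3
Step 16: PC=3 exec 'SUB C, 5'. After: A=1 B=1 C=-20 D=0 ZF=0 PC=4
Step 17: PC=4 exec 'SUB A, 1'. After: A=0 B=1 C=-20 D=0 ZF=1 PC=5
Step 18: PC=5 exec 'JNZ 2'. After: A=0 B=1 C=-20 D=0 ZF=1 PC=6
Step 19: PC=6 exec 'ADD D, 6'. After: A=0 B=1 C=-20 D=6 ZF=0 PC=7
Step 20: PC=7 exec 'ADD C, 1'. After: A=0 B=1 C=-19 D=6 ZF=0 PC=8
Step 21: PC=8 exec 'MOV C, 3'. After: A=0 B=1 C=3 D=6 ZF=0 PC=9
Step 22: PC=9 exec 'MOV C, 1'. After: A=0 B=1 C=1 D=6 ZF=0 PC=10
Step 23: PC=10 exec 'HALT'. After: A=0 B=1 C=1 D=6 ZF=0 PC=10 HALTED
Total instructions executed: 23

Answer: 23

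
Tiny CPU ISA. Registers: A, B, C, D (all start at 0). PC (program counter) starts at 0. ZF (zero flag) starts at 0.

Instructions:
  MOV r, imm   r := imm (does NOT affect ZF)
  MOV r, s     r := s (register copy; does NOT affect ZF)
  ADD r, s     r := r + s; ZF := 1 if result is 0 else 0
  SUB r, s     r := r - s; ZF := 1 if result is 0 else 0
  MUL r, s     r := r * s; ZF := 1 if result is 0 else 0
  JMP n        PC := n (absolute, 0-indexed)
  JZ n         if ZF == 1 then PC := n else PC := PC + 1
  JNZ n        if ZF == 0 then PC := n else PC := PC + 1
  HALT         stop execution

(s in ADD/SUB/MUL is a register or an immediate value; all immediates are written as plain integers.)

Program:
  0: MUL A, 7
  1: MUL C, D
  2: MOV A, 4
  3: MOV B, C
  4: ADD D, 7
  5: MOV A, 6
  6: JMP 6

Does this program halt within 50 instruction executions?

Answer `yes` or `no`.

Answer: no

Derivation:
Step 1: PC=0 exec 'MUL A, 7'. After: A=0 B=0 C=0 D=0 ZF=1 PC=1
Step 2: PC=1 exec 'MUL C, D'. After: A=0 B=0 C=0 D=0 ZF=1 PC=2
Step 3: PC=2 exec 'MOV A, 4'. After: A=4 B=0 C=0 D=0 ZF=1 PC=3
Step 4: PC=3 exec 'MOV B, C'. After: A=4 B=0 C=0 D=0 ZF=1 PC=4
Step 5: PC=4 exec 'ADD D, 7'. After: A=4 B=0 C=0 D=7 ZF=0 PC=5
Step 6: PC=5 exec 'MOV A, 6'. After: A=6 B=0 C=0 D=7 ZF=0 PC=6
Step 7: PC=6 exec 'JMP 6'. After: A=6 B=0 C=0 D=7 ZF=0 PC=6
State after step 7 equals state after step 6: the program is in a cycle of length 1 and will never halt.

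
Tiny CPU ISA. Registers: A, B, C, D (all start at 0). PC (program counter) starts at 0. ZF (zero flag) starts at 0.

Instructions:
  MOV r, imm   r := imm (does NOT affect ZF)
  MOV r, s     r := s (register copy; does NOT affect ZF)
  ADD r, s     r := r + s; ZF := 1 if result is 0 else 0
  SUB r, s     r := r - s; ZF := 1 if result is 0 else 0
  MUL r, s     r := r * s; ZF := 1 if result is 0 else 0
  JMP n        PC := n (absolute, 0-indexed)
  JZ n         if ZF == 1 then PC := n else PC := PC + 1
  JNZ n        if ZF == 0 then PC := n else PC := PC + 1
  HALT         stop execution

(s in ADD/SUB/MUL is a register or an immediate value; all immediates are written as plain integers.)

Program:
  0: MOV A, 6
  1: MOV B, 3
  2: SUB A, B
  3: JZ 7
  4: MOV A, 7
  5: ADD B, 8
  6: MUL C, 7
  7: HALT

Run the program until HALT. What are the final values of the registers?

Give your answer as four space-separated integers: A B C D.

Step 1: PC=0 exec 'MOV A, 6'. After: A=6 B=0 C=0 D=0 ZF=0 PC=1
Step 2: PC=1 exec 'MOV B, 3'. After: A=6 B=3 C=0 D=0 ZF=0 PC=2
Step 3: PC=2 exec 'SUB A, B'. After: A=3 B=3 C=0 D=0 ZF=0 PC=3
Step 4: PC=3 exec 'JZ 7'. After: A=3 B=3 C=0 D=0 ZF=0 PC=4
Step 5: PC=4 exec 'MOV A, 7'. After: A=7 B=3 C=0 D=0 ZF=0 PC=5
Step 6: PC=5 exec 'ADD B, 8'. After: A=7 B=11 C=0 D=0 ZF=0 PC=6
Step 7: PC=6 exec 'MUL C, 7'. After: A=7 B=11 C=0 D=0 ZF=1 PC=7
Step 8: PC=7 exec 'HALT'. After: A=7 B=11 C=0 D=0 ZF=1 PC=7 HALTED

Answer: 7 11 0 0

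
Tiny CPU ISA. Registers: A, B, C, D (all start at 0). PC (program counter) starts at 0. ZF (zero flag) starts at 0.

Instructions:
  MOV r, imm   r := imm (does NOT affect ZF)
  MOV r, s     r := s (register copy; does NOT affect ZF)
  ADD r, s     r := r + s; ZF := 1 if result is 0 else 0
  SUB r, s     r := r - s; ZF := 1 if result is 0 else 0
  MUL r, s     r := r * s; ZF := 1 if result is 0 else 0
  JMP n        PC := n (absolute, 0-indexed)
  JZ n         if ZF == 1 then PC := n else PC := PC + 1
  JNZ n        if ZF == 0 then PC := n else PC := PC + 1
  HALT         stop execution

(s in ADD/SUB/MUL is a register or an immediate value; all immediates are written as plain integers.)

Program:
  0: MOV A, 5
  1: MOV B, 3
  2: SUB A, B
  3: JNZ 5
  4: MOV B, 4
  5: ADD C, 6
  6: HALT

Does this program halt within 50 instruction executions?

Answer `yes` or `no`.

Step 1: PC=0 exec 'MOV A, 5'. After: A=5 B=0 C=0 D=0 ZF=0 PC=1
Step 2: PC=1 exec 'MOV B, 3'. After: A=5 B=3 C=0 D=0 ZF=0 PC=2
Step 3: PC=2 exec 'SUB A, B'. After: A=2 B=3 C=0 D=0 ZF=0 PC=3
Step 4: PC=3 exec 'JNZ 5'. After: A=2 B=3 C=0 D=0 ZF=0 PC=5
Step 5: PC=5 exec 'ADD C, 6'. After: A=2 B=3 C=6 D=0 ZF=0 PC=6
Step 6: PC=6 exec 'HALT'. After: A=2 B=3 C=6 D=0 ZF=0 PC=6 HALTED

Answer: yes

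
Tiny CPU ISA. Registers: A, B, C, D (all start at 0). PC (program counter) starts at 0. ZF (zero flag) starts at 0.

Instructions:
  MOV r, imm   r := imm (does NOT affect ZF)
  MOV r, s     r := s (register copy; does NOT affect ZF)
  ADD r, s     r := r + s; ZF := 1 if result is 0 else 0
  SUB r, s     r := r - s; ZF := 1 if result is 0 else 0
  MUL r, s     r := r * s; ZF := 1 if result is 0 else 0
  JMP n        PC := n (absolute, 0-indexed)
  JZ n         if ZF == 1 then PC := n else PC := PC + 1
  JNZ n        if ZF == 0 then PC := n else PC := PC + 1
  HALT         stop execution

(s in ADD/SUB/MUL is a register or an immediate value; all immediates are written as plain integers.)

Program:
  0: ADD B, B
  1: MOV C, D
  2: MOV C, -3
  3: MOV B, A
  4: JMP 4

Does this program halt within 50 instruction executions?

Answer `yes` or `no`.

Answer: no

Derivation:
Step 1: PC=0 exec 'ADD B, B'. After: A=0 B=0 C=0 D=0 ZF=1 PC=1
Step 2: PC=1 exec 'MOV C, D'. After: A=0 B=0 C=0 D=0 ZF=1 PC=2
Step 3: PC=2 exec 'MOV C, -3'. After: A=0 B=0 C=-3 D=0 ZF=1 PC=3
Step 4: PC=3 exec 'MOV B, A'. After: A=0 B=0 C=-3 D=0 ZF=1 PC=4
Step 5: PC=4 exec 'JMP 4'. After: A=0 B=0 C=-3 D=0 ZF=1 PC=4
State after step 5 equals state after step 4: the program is in a cycle of length 1 and will never halt.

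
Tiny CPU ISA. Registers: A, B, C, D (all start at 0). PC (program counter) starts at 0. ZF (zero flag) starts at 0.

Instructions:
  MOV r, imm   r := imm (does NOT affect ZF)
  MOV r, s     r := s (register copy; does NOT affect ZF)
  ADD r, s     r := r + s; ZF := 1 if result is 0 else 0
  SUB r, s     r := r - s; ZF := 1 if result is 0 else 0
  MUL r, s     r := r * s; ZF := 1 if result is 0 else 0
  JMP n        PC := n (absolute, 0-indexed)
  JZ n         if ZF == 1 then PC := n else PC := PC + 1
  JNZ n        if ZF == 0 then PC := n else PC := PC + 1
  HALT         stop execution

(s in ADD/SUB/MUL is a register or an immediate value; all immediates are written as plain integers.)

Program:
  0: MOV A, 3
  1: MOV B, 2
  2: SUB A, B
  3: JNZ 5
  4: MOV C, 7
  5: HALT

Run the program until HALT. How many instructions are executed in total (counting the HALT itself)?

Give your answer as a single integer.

Step 1: PC=0 exec 'MOV A, 3'. After: A=3 B=0 C=0 D=0 ZF=0 PC=1
Step 2: PC=1 exec 'MOV B, 2'. After: A=3 B=2 C=0 D=0 ZF=0 PC=2
Step 3: PC=2 exec 'SUB A, B'. After: A=1 B=2 C=0 D=0 ZF=0 PC=3
Step 4: PC=3 exec 'JNZ 5'. After: A=1 B=2 C=0 D=0 ZF=0 PC=5
Step 5: PC=5 exec 'HALT'. After: A=1 B=2 C=0 D=0 ZF=0 PC=5 HALTED
Total instructions executed: 5

Answer: 5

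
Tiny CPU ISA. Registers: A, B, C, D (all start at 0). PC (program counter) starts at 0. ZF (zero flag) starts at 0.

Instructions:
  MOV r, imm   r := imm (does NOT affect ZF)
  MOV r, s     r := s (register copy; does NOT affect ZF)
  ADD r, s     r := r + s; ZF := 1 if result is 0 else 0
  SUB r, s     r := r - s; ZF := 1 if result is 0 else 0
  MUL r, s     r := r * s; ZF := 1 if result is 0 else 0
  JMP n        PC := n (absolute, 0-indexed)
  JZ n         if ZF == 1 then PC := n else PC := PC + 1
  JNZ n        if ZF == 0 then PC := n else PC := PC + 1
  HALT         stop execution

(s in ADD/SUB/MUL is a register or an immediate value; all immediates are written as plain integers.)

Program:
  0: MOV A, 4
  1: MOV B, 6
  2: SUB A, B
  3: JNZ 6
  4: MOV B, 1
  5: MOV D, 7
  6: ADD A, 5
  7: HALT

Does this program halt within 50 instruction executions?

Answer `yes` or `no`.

Step 1: PC=0 exec 'MOV A, 4'. After: A=4 B=0 C=0 D=0 ZF=0 PC=1
Step 2: PC=1 exec 'MOV B, 6'. After: A=4 B=6 C=0 D=0 ZF=0 PC=2
Step 3: PC=2 exec 'SUB A, B'. After: A=-2 B=6 C=0 D=0 ZF=0 PC=3
Step 4: PC=3 exec 'JNZ 6'. After: A=-2 B=6 C=0 D=0 ZF=0 PC=6
Step 5: PC=6 exec 'ADD A, 5'. After: A=3 B=6 C=0 D=0 ZF=0 PC=7
Step 6: PC=7 exec 'HALT'. After: A=3 B=6 C=0 D=0 ZF=0 PC=7 HALTED

Answer: yes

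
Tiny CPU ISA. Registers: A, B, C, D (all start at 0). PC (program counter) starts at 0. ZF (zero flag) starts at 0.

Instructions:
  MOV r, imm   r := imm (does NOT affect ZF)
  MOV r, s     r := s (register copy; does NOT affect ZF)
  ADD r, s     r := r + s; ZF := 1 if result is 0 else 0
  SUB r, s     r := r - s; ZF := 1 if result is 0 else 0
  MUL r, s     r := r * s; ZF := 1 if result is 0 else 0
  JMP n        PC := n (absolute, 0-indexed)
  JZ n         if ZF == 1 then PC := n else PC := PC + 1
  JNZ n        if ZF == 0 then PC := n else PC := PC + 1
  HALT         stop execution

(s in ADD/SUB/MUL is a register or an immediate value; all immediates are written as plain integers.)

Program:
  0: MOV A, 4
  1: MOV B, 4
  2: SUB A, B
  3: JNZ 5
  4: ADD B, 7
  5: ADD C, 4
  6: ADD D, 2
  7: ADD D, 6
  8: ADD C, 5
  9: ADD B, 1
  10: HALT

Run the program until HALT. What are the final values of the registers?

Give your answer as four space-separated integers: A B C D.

Step 1: PC=0 exec 'MOV A, 4'. After: A=4 B=0 C=0 D=0 ZF=0 PC=1
Step 2: PC=1 exec 'MOV B, 4'. After: A=4 B=4 C=0 D=0 ZF=0 PC=2
Step 3: PC=2 exec 'SUB A, B'. After: A=0 B=4 C=0 D=0 ZF=1 PC=3
Step 4: PC=3 exec 'JNZ 5'. After: A=0 B=4 C=0 D=0 ZF=1 PC=4
Step 5: PC=4 exec 'ADD B, 7'. After: A=0 B=11 C=0 D=0 ZF=0 PC=5
Step 6: PC=5 exec 'ADD C, 4'. After: A=0 B=11 C=4 D=0 ZF=0 PC=6
Step 7: PC=6 exec 'ADD D, 2'. After: A=0 B=11 C=4 D=2 ZF=0 PC=7
Step 8: PC=7 exec 'ADD D, 6'. After: A=0 B=11 C=4 D=8 ZF=0 PC=8
Step 9: PC=8 exec 'ADD C, 5'. After: A=0 B=11 C=9 D=8 ZF=0 PC=9
Step 10: PC=9 exec 'ADD B, 1'. After: A=0 B=12 C=9 D=8 ZF=0 PC=10
Step 11: PC=10 exec 'HALT'. After: A=0 B=12 C=9 D=8 ZF=0 PC=10 HALTED

Answer: 0 12 9 8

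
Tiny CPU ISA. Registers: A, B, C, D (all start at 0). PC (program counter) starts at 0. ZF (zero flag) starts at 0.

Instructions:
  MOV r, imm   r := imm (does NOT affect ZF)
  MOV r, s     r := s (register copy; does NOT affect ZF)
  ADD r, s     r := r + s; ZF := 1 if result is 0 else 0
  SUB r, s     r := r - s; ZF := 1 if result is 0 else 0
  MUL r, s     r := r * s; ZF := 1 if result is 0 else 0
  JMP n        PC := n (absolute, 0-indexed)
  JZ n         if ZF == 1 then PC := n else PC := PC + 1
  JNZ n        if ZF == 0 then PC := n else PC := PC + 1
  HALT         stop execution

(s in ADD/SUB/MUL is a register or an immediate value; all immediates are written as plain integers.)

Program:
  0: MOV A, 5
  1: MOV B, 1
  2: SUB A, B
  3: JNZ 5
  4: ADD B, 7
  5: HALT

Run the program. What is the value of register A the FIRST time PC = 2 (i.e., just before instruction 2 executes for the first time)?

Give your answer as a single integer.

Step 1: PC=0 exec 'MOV A, 5'. After: A=5 B=0 C=0 D=0 ZF=0 PC=1
Step 2: PC=1 exec 'MOV B, 1'. After: A=5 B=1 C=0 D=0 ZF=0 PC=2
First time PC=2: A=5

5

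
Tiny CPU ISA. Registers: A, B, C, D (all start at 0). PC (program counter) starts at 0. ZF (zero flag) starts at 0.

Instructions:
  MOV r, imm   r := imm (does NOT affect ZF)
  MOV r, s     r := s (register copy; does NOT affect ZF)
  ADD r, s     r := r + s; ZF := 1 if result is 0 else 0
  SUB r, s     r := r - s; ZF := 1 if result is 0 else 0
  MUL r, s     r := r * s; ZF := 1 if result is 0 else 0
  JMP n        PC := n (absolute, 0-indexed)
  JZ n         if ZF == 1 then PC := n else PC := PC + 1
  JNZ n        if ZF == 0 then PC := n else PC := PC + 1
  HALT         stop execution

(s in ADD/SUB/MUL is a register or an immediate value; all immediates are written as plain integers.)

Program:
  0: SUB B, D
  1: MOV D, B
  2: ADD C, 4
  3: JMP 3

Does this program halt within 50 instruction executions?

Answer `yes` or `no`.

Answer: no

Derivation:
Step 1: PC=0 exec 'SUB B, D'. After: A=0 B=0 C=0 D=0 ZF=1 PC=1
Step 2: PC=1 exec 'MOV D, B'. After: A=0 B=0 C=0 D=0 ZF=1 PC=2
Step 3: PC=2 exec 'ADD C, 4'. After: A=0 B=0 C=4 D=0 ZF=0 PC=3
Step 4: PC=3 exec 'JMP 3'. After: A=0 B=0 C=4 D=0 ZF=0 PC=3
State after step 4 equals state after step 3: the program is in a cycle of length 1 and will never halt.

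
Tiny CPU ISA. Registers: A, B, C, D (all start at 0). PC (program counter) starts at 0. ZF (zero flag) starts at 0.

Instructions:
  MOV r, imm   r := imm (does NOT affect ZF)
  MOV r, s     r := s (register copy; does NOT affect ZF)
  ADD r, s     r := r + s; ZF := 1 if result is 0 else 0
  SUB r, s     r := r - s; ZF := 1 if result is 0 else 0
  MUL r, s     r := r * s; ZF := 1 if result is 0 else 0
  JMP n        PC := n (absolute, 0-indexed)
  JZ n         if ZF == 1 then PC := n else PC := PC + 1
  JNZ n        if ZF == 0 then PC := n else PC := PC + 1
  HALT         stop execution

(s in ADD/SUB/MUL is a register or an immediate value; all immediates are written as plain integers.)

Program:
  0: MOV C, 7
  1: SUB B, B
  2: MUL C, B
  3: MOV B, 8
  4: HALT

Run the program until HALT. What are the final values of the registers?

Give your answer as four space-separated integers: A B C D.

Answer: 0 8 0 0

Derivation:
Step 1: PC=0 exec 'MOV C, 7'. After: A=0 B=0 C=7 D=0 ZF=0 PC=1
Step 2: PC=1 exec 'SUB B, B'. After: A=0 B=0 C=7 D=0 ZF=1 PC=2
Step 3: PC=2 exec 'MUL C, B'. After: A=0 B=0 C=0 D=0 ZF=1 PC=3
Step 4: PC=3 exec 'MOV B, 8'. After: A=0 B=8 C=0 D=0 ZF=1 PC=4
Step 5: PC=4 exec 'HALT'. After: A=0 B=8 C=0 D=0 ZF=1 PC=4 HALTED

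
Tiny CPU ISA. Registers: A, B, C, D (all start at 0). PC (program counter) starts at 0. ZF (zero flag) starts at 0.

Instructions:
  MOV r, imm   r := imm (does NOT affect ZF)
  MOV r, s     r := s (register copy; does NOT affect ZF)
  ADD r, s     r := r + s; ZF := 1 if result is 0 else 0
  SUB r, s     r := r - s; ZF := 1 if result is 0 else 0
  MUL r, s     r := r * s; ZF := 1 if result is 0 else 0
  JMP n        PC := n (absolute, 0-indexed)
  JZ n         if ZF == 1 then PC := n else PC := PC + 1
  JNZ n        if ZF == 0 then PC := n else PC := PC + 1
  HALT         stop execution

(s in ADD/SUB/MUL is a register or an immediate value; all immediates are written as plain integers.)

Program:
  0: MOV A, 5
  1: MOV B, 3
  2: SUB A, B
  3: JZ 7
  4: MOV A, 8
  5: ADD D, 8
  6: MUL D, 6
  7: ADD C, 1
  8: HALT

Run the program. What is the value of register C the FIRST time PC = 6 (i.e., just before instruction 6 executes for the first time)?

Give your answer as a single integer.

Step 1: PC=0 exec 'MOV A, 5'. After: A=5 B=0 C=0 D=0 ZF=0 PC=1
Step 2: PC=1 exec 'MOV B, 3'. After: A=5 B=3 C=0 D=0 ZF=0 PC=2
Step 3: PC=2 exec 'SUB A, B'. After: A=2 B=3 C=0 D=0 ZF=0 PC=3
Step 4: PC=3 exec 'JZ 7'. After: A=2 B=3 C=0 D=0 ZF=0 PC=4
Step 5: PC=4 exec 'MOV A, 8'. After: A=8 B=3 C=0 D=0 ZF=0 PC=5
Step 6: PC=5 exec 'ADD D, 8'. After: A=8 B=3 C=0 D=8 ZF=0 PC=6
First time PC=6: C=0

0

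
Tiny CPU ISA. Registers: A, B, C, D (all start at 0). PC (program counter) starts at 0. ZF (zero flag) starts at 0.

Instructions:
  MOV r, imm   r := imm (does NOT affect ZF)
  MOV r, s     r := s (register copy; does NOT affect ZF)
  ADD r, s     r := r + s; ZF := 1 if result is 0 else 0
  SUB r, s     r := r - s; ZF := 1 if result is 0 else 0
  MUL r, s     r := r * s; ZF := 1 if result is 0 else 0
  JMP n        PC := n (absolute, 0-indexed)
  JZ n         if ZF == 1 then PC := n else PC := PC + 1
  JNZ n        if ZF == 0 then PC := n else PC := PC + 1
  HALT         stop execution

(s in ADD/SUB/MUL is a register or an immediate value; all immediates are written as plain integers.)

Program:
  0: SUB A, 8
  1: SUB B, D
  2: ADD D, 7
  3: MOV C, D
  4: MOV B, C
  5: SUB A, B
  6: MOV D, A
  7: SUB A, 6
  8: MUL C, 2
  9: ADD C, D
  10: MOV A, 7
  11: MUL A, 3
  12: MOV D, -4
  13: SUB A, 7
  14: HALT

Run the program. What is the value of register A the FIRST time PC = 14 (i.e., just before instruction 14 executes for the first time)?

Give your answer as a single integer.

Step 1: PC=0 exec 'SUB A, 8'. After: A=-8 B=0 C=0 D=0 ZF=0 PC=1
Step 2: PC=1 exec 'SUB B, D'. After: A=-8 B=0 C=0 D=0 ZF=1 PC=2
Step 3: PC=2 exec 'ADD D, 7'. After: A=-8 B=0 C=0 D=7 ZF=0 PC=3
Step 4: PC=3 exec 'MOV C, D'. After: A=-8 B=0 C=7 D=7 ZF=0 PC=4
Step 5: PC=4 exec 'MOV B, C'. After: A=-8 B=7 C=7 D=7 ZF=0 PC=5
Step 6: PC=5 exec 'SUB A, B'. After: A=-15 B=7 C=7 D=7 ZF=0 PC=6
Step 7: PC=6 exec 'MOV D, A'. After: A=-15 B=7 C=7 D=-15 ZF=0 PC=7
Step 8: PC=7 exec 'SUB A, 6'. After: A=-21 B=7 C=7 D=-15 ZF=0 PC=8
Step 9: PC=8 exec 'MUL C, 2'. After: A=-21 B=7 C=14 D=-15 ZF=0 PC=9
Step 10: PC=9 exec 'ADD C, D'. After: A=-21 B=7 C=-1 D=-15 ZF=0 PC=10
Step 11: PC=10 exec 'MOV A, 7'. After: A=7 B=7 C=-1 D=-15 ZF=0 PC=11
Step 12: PC=11 exec 'MUL A, 3'. After: A=21 B=7 C=-1 D=-15 ZF=0 PC=12
Step 13: PC=12 exec 'MOV D, -4'. After: A=21 B=7 C=-1 D=-4 ZF=0 PC=13
Step 14: PC=13 exec 'SUB A, 7'. After: A=14 B=7 C=-1 D=-4 ZF=0 PC=14
First time PC=14: A=14

14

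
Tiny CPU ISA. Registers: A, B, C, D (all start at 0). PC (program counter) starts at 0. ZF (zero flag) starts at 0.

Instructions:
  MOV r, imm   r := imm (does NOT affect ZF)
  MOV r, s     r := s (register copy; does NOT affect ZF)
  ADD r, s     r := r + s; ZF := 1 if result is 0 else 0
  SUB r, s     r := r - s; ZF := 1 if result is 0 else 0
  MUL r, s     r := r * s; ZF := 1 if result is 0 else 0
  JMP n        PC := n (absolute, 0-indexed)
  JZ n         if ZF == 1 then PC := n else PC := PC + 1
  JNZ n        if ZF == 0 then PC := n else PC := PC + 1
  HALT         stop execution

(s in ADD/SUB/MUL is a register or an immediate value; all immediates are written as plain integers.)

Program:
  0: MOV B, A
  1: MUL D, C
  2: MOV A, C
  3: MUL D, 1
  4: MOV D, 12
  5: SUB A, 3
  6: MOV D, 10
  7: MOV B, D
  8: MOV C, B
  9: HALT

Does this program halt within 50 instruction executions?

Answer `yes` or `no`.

Answer: yes

Derivation:
Step 1: PC=0 exec 'MOV B, A'. After: A=0 B=0 C=0 D=0 ZF=0 PC=1
Step 2: PC=1 exec 'MUL D, C'. After: A=0 B=0 C=0 D=0 ZF=1 PC=2
Step 3: PC=2 exec 'MOV A, C'. After: A=0 B=0 C=0 D=0 ZF=1 PC=3
Step 4: PC=3 exec 'MUL D, 1'. After: A=0 B=0 C=0 D=0 ZF=1 PC=4
Step 5: PC=4 exec 'MOV D, 12'. After: A=0 B=0 C=0 D=12 ZF=1 PC=5
Step 6: PC=5 exec 'SUB A, 3'. After: A=-3 B=0 C=0 D=12 ZF=0 PC=6
Step 7: PC=6 exec 'MOV D, 10'. After: A=-3 B=0 C=0 D=10 ZF=0 PC=7
Step 8: PC=7 exec 'MOV B, D'. After: A=-3 B=10 C=0 D=10 ZF=0 PC=8
Step 9: PC=8 exec 'MOV C, B'. After: A=-3 B=10 C=10 D=10 ZF=0 PC=9
Step 10: PC=9 exec 'HALT'. After: A=-3 B=10 C=10 D=10 ZF=0 PC=9 HALTED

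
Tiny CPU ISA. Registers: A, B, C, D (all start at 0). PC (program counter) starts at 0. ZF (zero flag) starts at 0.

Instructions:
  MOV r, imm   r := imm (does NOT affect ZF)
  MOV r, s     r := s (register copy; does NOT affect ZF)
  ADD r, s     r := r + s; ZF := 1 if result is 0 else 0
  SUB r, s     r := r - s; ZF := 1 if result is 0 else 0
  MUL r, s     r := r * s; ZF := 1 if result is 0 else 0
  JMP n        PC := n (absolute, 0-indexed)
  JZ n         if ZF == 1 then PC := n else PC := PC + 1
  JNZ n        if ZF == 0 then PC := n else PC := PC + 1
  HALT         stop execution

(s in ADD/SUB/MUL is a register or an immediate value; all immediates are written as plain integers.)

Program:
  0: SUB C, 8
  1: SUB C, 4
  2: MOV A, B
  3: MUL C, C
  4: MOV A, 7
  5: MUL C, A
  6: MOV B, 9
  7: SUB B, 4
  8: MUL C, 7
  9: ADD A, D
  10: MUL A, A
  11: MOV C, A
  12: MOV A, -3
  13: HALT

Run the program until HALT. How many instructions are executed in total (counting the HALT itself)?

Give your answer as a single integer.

Answer: 14

Derivation:
Step 1: PC=0 exec 'SUB C, 8'. After: A=0 B=0 C=-8 D=0 ZF=0 PC=1
Step 2: PC=1 exec 'SUB C, 4'. After: A=0 B=0 C=-12 D=0 ZF=0 PC=2
Step 3: PC=2 exec 'MOV A, B'. After: A=0 B=0 C=-12 D=0 ZF=0 PC=3
Step 4: PC=3 exec 'MUL C, C'. After: A=0 B=0 C=144 D=0 ZF=0 PC=4
Step 5: PC=4 exec 'MOV A, 7'. After: A=7 B=0 C=144 D=0 ZF=0 PC=5
Step 6: PC=5 exec 'MUL C, A'. After: A=7 B=0 C=1008 D=0 ZF=0 PC=6
Step 7: PC=6 exec 'MOV B, 9'. After: A=7 B=9 C=1008 D=0 ZF=0 PC=7
Step 8: PC=7 exec 'SUB B, 4'. After: A=7 B=5 C=1008 D=0 ZF=0 PC=8
Step 9: PC=8 exec 'MUL C, 7'. After: A=7 B=5 C=7056 D=0 ZF=0 PC=9
Step 10: PC=9 exec 'ADD A, D'. After: A=7 B=5 C=7056 D=0 ZF=0 PC=10
Step 11: PC=10 exec 'MUL A, A'. After: A=49 B=5 C=7056 D=0 ZF=0 PC=11
Step 12: PC=11 exec 'MOV C, A'. After: A=49 B=5 C=49 D=0 ZF=0 PC=12
Step 13: PC=12 exec 'MOV A, -3'. After: A=-3 B=5 C=49 D=0 ZF=0 PC=13
Step 14: PC=13 exec 'HALT'. After: A=-3 B=5 C=49 D=0 ZF=0 PC=13 HALTED
Total instructions executed: 14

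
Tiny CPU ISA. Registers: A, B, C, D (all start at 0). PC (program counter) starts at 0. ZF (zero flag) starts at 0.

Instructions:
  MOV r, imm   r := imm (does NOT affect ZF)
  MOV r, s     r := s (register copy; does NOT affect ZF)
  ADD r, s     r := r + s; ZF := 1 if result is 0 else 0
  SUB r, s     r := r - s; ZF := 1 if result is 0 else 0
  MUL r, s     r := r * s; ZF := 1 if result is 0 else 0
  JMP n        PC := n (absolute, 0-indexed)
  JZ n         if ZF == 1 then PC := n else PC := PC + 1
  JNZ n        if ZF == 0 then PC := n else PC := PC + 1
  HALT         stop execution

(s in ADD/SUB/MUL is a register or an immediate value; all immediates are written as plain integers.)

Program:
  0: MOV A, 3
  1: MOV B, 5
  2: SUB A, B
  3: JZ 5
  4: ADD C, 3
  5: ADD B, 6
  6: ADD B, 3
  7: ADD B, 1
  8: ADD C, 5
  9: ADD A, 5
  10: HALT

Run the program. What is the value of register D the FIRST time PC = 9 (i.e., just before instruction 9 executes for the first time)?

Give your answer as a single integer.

Step 1: PC=0 exec 'MOV A, 3'. After: A=3 B=0 C=0 D=0 ZF=0 PC=1
Step 2: PC=1 exec 'MOV B, 5'. After: A=3 B=5 C=0 D=0 ZF=0 PC=2
Step 3: PC=2 exec 'SUB A, B'. After: A=-2 B=5 C=0 D=0 ZF=0 PC=3
Step 4: PC=3 exec 'JZ 5'. After: A=-2 B=5 C=0 D=0 ZF=0 PC=4
Step 5: PC=4 exec 'ADD C, 3'. After: A=-2 B=5 C=3 D=0 ZF=0 PC=5
Step 6: PC=5 exec 'ADD B, 6'. After: A=-2 B=11 C=3 D=0 ZF=0 PC=6
Step 7: PC=6 exec 'ADD B, 3'. After: A=-2 B=14 C=3 D=0 ZF=0 PC=7
Step 8: PC=7 exec 'ADD B, 1'. After: A=-2 B=15 C=3 D=0 ZF=0 PC=8
Step 9: PC=8 exec 'ADD C, 5'. After: A=-2 B=15 C=8 D=0 ZF=0 PC=9
First time PC=9: D=0

0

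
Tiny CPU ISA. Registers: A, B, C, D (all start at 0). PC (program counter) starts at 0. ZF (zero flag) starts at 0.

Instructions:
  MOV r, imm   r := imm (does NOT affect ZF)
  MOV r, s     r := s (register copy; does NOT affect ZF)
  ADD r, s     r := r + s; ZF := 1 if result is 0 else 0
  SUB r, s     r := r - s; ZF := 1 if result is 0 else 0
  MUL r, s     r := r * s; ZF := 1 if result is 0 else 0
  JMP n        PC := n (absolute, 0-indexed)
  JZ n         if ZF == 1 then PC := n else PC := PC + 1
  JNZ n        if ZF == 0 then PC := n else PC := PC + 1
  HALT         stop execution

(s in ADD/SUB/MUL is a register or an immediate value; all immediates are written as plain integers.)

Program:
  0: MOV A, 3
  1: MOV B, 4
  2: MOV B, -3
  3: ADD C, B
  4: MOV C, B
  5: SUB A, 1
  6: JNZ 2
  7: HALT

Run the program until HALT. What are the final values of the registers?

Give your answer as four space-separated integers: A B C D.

Answer: 0 -3 -3 0

Derivation:
Step 1: PC=0 exec 'MOV A, 3'. After: A=3 B=0 C=0 D=0 ZF=0 PC=1
Step 2: PC=1 exec 'MOV B, 4'. After: A=3 B=4 C=0 D=0 ZF=0 PC=2
Step 3: PC=2 exec 'MOV B, -3'. After: A=3 B=-3 C=0 D=0 ZF=0 PC=3
Step 4: PC=3 exec 'ADD C, B'. After: A=3 B=-3 C=-3 D=0 ZF=0 PC=4
Step 5: PC=4 exec 'MOV C, B'. After: A=3 B=-3 C=-3 D=0 ZF=0 PC=5
Step 6: PC=5 exec 'SUB A, 1'. After: A=2 B=-3 C=-3 D=0 ZF=0 PC=6
Step 7: PC=6 exec 'JNZ 2'. After: A=2 B=-3 C=-3 D=0 ZF=0 PC=2
Step 8: PC=2 exec 'MOV B, -3'. After: A=2 B=-3 C=-3 D=0 ZF=0 PC=3
Step 9: PC=3 exec 'ADD C, B'. After: A=2 B=-3 C=-6 D=0 ZF=0 PC=4
Step 10: PC=4 exec 'MOV C, B'. After: A=2 B=-3 C=-3 D=0 ZF=0 PC=5
Step 11: PC=5 exec 'SUB A, 1'. After: A=1 B=-3 C=-3 D=0 ZF=0 PC=6
Step 12: PC=6 exec 'JNZ 2'. After: A=1 B=-3 C=-3 D=0 ZF=0 PC=2
Step 13: PC=2 exec 'MOV B, -3'. After: A=1 B=-3 C=-3 D=0 ZF=0 PC=3
Step 14: PC=3 exec 'ADD C, B'. After: A=1 B=-3 C=-6 D=0 ZF=0 PC=4
Step 15: PC=4 exec 'MOV C, B'. After: A=1 B=-3 C=-3 D=0 ZF=0 PC=5
Step 16: PC=5 exec 'SUB A, 1'. After: A=0 B=-3 C=-3 D=0 ZF=1 PC=6
Step 17: PC=6 exec 'JNZ 2'. After: A=0 B=-3 C=-3 D=0 ZF=1 PC=7
Step 18: PC=7 exec 'HALT'. After: A=0 B=-3 C=-3 D=0 ZF=1 PC=7 HALTED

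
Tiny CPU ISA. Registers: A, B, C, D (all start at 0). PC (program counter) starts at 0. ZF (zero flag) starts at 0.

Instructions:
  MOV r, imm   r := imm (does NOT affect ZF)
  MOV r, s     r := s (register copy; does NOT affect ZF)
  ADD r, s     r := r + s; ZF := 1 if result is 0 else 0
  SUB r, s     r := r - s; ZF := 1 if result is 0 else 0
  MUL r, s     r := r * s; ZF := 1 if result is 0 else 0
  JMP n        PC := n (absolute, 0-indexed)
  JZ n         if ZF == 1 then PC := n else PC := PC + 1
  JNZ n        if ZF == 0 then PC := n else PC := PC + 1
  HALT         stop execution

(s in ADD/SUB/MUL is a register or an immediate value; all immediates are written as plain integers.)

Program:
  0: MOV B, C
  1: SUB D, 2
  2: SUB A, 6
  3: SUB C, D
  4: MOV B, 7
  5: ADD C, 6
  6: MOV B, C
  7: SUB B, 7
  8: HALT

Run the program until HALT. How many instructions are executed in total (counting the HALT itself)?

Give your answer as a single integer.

Step 1: PC=0 exec 'MOV B, C'. After: A=0 B=0 C=0 D=0 ZF=0 PC=1
Step 2: PC=1 exec 'SUB D, 2'. After: A=0 B=0 C=0 D=-2 ZF=0 PC=2
Step 3: PC=2 exec 'SUB A, 6'. After: A=-6 B=0 C=0 D=-2 ZF=0 PC=3
Step 4: PC=3 exec 'SUB C, D'. After: A=-6 B=0 C=2 D=-2 ZF=0 PC=4
Step 5: PC=4 exec 'MOV B, 7'. After: A=-6 B=7 C=2 D=-2 ZF=0 PC=5
Step 6: PC=5 exec 'ADD C, 6'. After: A=-6 B=7 C=8 D=-2 ZF=0 PC=6
Step 7: PC=6 exec 'MOV B, C'. After: A=-6 B=8 C=8 D=-2 ZF=0 PC=7
Step 8: PC=7 exec 'SUB B, 7'. After: A=-6 B=1 C=8 D=-2 ZF=0 PC=8
Step 9: PC=8 exec 'HALT'. After: A=-6 B=1 C=8 D=-2 ZF=0 PC=8 HALTED
Total instructions executed: 9

Answer: 9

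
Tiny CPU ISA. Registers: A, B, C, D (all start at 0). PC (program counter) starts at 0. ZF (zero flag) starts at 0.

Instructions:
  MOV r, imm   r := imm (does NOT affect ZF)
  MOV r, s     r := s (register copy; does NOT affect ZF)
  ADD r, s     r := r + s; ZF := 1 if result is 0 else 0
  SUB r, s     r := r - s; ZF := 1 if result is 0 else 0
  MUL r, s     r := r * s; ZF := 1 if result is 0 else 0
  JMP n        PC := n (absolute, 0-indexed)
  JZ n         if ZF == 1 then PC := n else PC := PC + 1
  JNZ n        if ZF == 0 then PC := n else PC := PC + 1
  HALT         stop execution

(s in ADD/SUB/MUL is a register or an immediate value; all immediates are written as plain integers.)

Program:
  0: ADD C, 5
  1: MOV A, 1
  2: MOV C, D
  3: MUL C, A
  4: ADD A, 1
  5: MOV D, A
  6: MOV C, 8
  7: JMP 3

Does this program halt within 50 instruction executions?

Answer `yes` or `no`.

Answer: no

Derivation:
Step 1: PC=0 exec 'ADD C, 5'. After: A=0 B=0 C=5 D=0 ZF=0 PC=1
Step 2: PC=1 exec 'MOV A, 1'. After: A=1 B=0 C=5 D=0 ZF=0 PC=2
Step 3: PC=2 exec 'MOV C, D'. After: A=1 B=0 C=0 D=0 ZF=0 PC=3
Step 4: PC=3 exec 'MUL C, A'. After: A=1 B=0 C=0 D=0 ZF=1 PC=4
Step 5: PC=4 exec 'ADD A, 1'. After: A=2 B=0 C=0 D=0 ZF=0 PC=5
Step 6: PC=5 exec 'MOV D, A'. After: A=2 B=0 C=0 D=2 ZF=0 PC=6
Step 7: PC=6 exec 'MOV C, 8'. After: A=2 B=0 C=8 D=2 ZF=0 PC=7
Step 8: PC=7 exec 'JMP 3'. After: A=2 B=0 C=8 D=2 ZF=0 PC=3
Step 9: PC=3 exec 'MUL C, A'. After: A=2 B=0 C=16 D=2 ZF=0 PC=4
Step 10: PC=4 exec 'ADD A, 1'. After: A=3 B=0 C=16 D=2 ZF=0 PC=5
Step 11: PC=5 exec 'MOV D, A'. After: A=3 B=0 C=16 D=3 ZF=0 PC=6
Step 12: PC=6 exec 'MOV C, 8'. After: A=3 B=0 C=8 D=3 ZF=0 PC=7
Step 13: PC=7 exec 'JMP 3'. After: A=3 B=0 C=8 D=3 ZF=0 PC=3
Step 14: PC=3 exec 'MUL C, A'. After: A=3 B=0 C=24 D=3 ZF=0 PC=4
Step 15: PC=4 exec 'ADD A, 1'. After: A=4 B=0 C=24 D=3 ZF=0 PC=5
After 50 steps: not halted. PC revisits the same instructions with no path to HALT; will never halt.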